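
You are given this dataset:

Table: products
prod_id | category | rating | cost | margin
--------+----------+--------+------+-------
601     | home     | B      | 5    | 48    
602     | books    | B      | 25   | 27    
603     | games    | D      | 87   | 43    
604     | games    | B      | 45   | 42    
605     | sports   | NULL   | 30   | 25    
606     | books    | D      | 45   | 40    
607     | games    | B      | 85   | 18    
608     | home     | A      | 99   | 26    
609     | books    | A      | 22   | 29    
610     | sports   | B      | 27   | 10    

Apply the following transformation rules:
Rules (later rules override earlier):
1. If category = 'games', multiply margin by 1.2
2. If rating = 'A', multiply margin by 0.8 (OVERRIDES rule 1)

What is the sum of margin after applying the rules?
317.6

Step 1: Rule 2 takes priority for records with rating = 'A'
  - 2 records: 55 × 0.8 = 44.0
Step 2: Rule 1 applies to remaining records with category = 'games'
  - 3 records: 103 × 1.2 = 123.6
Step 3: Other records unchanged: 150
Step 4: Final sum = 44.0 + 123.6 + 150 = 317.6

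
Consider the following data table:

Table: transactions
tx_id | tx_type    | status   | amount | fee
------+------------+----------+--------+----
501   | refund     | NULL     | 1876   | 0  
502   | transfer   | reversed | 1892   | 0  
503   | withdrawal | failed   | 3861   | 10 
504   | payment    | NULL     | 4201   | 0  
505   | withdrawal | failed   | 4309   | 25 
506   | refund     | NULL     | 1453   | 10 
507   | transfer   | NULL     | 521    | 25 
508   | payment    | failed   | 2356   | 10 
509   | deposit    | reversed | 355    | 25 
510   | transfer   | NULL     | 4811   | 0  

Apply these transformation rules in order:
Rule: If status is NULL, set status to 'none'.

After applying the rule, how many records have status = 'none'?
5

Step 1: Count records where status IS NULL
Step 2: Found 5 records with NULL status
Step 3: These records will have status set to 'none'
Step 4: Records already having status = 'none': 0
Step 5: Answer: 5 + 0 = 5 records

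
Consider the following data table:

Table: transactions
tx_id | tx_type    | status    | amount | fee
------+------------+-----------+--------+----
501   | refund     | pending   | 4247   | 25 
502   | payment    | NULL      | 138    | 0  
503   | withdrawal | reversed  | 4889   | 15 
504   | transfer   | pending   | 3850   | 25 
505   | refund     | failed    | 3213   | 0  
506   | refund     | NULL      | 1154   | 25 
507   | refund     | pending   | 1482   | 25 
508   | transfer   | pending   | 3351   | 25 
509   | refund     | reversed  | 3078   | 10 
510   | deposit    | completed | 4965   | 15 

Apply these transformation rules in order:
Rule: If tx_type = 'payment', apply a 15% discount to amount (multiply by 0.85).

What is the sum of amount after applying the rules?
30346.3

Step 1: Records with tx_type = 'payment' have total amount = 138
Step 2: Apply multiplier: 138 × 0.85 = 117.3
Step 3: Other records total: 30229
Step 4: Final sum = 117.3 + 30229 = 30346.3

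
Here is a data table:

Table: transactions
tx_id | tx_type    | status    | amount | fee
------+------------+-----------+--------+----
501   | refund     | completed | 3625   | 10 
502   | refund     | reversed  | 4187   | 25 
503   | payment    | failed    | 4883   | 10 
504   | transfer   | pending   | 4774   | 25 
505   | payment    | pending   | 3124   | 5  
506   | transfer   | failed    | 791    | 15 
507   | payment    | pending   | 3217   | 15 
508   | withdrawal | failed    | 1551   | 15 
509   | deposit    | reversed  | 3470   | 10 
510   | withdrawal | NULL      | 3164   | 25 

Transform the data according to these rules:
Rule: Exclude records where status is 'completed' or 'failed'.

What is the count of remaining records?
6

Step 1: Count records to exclude
  - 1 (completed) + 3 (failed) = 4 records
Step 2: Total records: 10
Step 3: Remaining = 10 - 4 = 6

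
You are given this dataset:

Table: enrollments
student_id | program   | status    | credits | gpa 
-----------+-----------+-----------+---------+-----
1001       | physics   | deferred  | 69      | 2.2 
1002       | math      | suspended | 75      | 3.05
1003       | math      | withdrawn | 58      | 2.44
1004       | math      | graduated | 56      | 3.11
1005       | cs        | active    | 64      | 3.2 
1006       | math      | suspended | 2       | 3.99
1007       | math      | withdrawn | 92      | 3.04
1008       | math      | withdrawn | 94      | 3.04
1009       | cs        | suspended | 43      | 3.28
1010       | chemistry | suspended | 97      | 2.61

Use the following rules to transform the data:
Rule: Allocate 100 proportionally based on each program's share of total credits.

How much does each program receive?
chemistry: 14.92, cs: 16.46, math: 58.0, physics: 10.62

Step 1: Calculate total credits = 650
Step 2: Calculate each program's proportion:
  chemistry: 97/650 = 14.92% → 14.92
  cs: 107/650 = 16.46% → 16.46
  math: 377/650 = 58.00% → 58.0
  physics: 69/650 = 10.62% → 10.62
Step 3: Verify: sum of allocations ≈ 100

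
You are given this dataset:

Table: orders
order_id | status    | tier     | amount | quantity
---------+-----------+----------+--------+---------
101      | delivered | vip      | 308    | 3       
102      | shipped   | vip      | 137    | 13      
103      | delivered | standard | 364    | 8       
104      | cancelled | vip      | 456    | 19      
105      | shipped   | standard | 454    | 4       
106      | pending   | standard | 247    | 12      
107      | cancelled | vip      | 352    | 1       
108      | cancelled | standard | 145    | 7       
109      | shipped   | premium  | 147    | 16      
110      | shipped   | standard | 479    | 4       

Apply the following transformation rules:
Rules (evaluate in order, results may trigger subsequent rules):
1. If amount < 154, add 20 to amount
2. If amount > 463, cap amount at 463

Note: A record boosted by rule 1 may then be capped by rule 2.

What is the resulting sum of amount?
3133

Step 1: Apply rule 1 to records with amount < 154
  - 3 records get bonus of 20
  - Of these, 0 records then exceed 463 and get capped
Step 2: Apply rule 2 to records with amount > 463
  - 1 records (original) are capped
Step 3: Calculate final sum = 3133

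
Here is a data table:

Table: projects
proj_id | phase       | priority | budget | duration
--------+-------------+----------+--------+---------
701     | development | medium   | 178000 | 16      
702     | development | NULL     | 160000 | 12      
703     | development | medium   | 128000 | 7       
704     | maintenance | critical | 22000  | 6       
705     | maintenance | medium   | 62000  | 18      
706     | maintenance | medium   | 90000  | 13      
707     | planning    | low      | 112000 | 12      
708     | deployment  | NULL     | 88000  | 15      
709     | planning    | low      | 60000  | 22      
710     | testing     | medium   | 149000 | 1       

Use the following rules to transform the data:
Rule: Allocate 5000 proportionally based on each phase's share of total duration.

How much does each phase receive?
deployment: 614.75, development: 1434.43, maintenance: 1516.39, planning: 1393.44, testing: 40.98

Step 1: Calculate total duration = 122
Step 2: Calculate each phase's proportion:
  deployment: 15/122 = 12.30% → 614.75
  development: 35/122 = 28.69% → 1434.43
  maintenance: 37/122 = 30.33% → 1516.39
  planning: 34/122 = 27.87% → 1393.44
  testing: 1/122 = 0.82% → 40.98
Step 3: Verify: sum of allocations ≈ 5000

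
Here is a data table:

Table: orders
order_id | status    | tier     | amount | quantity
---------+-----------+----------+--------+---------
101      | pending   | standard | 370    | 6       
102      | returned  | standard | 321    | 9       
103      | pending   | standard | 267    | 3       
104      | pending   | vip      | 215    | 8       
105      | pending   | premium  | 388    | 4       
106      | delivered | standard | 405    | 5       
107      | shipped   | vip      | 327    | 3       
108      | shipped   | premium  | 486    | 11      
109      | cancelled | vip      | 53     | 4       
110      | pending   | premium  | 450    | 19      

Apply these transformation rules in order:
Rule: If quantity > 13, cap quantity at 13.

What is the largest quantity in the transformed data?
13

Step 1: Original maximum quantity = 19
Step 2: Apply cap at 13
Step 3: 1 records had quantity > 13 and were capped
Step 4: Maximum after transformation = 13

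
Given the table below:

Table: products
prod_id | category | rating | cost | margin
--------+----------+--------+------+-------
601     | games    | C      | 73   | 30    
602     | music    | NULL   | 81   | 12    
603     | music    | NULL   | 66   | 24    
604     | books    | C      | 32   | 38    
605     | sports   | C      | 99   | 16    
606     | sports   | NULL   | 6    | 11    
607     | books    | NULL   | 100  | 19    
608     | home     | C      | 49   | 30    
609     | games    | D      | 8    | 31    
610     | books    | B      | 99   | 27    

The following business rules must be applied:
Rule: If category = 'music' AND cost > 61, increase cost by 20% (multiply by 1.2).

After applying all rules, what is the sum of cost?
642.4

Step 1: Find records where category = 'music' AND cost > 61
Step 2: 2 records match, summing to 147
Step 3: After multiplier: 147 × 1.2 = 176.4
Step 4: Unaffected records sum: 466
Step 5: Final sum = 176.4 + 466 = 642.4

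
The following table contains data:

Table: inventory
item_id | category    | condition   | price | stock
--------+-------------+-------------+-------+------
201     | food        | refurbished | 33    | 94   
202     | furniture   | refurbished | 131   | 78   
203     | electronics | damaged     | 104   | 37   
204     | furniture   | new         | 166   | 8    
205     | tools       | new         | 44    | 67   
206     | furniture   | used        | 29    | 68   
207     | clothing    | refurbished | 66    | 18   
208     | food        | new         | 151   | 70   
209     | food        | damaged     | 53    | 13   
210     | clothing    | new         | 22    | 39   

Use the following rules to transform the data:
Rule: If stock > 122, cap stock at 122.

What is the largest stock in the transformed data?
94

Step 1: Original maximum stock = 94
Step 2: Check cap of 122 against maximum
Step 3: No records exceed the cap (max 94 <= cap 122), so no capping applies
Step 4: Maximum after transformation = 94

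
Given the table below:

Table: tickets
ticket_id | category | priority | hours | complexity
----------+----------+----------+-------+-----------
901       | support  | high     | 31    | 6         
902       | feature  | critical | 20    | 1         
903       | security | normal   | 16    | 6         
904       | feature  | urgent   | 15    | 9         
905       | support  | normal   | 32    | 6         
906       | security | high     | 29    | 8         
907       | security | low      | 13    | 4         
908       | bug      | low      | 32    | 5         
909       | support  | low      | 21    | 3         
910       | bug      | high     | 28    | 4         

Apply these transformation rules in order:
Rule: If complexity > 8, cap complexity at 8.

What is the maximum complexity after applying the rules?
8

Step 1: Original maximum complexity = 9
Step 2: Apply cap at 8
Step 3: 1 records had complexity > 8 and were capped
Step 4: Maximum after transformation = 8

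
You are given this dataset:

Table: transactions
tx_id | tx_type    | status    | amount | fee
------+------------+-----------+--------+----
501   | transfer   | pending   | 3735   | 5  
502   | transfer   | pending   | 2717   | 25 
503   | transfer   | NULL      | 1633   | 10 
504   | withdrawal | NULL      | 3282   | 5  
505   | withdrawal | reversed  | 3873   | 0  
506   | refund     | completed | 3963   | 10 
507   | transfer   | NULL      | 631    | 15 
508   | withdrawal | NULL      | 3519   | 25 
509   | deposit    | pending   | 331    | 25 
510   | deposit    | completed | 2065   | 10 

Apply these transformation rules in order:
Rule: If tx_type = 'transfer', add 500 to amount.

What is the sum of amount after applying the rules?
27749

Step 1: Count records where tx_type = 'transfer': 4
Step 2: Total bonus added: 4 × 500 = 2000
Step 3: Original sum of amount: 25749
Step 4: Final sum = 25749 + 2000 = 27749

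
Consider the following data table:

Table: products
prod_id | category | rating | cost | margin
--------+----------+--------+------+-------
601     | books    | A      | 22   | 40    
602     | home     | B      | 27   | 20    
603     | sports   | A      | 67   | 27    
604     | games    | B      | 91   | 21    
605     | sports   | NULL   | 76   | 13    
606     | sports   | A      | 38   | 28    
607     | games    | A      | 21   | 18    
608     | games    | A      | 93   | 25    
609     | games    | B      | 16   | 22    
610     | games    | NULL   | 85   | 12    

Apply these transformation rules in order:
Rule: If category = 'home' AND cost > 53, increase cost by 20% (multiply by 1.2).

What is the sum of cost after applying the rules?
536

Step 1: Find records where category = 'home' AND cost > 53
Step 2: 0 records match, summing to 0
Step 3: After multiplier: 0 × 1.2 = 0.0
Step 4: Unaffected records sum: 536
Step 5: Final sum = 0.0 + 536 = 536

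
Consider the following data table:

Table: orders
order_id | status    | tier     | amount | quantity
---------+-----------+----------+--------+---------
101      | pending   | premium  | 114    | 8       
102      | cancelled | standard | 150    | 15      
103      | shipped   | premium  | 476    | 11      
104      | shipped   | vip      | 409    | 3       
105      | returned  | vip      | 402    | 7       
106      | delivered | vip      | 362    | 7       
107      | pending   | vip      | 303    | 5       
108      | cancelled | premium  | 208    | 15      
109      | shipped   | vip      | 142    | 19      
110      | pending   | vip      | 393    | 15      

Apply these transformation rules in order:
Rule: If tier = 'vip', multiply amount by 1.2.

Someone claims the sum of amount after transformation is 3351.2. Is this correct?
No, the correct result is 3361.2.

Step 1: Calculate the correct sum after transformation
Step 2: Apply multiplier 1.2 to records where tier = 'vip'
Step 3: Correct result = 3361.2
Step 4: Claimed result = 3351.2
Step 5: 3361.2 ≠ 3351.2
Conclusion: The claimed result is incorrect. The correct answer is 3361.2.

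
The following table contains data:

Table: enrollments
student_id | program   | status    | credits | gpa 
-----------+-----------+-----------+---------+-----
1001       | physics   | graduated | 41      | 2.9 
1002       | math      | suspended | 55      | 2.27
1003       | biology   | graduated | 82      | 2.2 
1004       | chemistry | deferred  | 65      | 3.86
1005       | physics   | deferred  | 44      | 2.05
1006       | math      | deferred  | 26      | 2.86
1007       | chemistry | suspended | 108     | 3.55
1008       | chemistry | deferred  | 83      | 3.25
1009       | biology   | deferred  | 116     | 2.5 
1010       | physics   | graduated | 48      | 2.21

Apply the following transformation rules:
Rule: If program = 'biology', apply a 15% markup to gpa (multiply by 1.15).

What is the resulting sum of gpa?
28.36

Step 1: Records with program = 'biology' have total gpa = 4.7
Step 2: Apply multiplier: 4.7 × 1.15 = 5.4
Step 3: Other records total: 22.95
Step 4: Final sum = 5.4 + 22.95 = 28.36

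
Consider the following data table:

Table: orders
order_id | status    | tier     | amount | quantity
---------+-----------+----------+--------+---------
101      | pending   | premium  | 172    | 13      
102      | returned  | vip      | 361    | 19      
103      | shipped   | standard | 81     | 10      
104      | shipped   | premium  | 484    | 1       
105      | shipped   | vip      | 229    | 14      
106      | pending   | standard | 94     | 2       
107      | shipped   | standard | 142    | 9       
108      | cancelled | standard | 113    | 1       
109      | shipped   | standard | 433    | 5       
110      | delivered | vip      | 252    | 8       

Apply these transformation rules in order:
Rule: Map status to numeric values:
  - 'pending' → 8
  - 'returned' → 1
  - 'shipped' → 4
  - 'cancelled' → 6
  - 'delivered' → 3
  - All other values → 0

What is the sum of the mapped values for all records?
46

Step 1: Apply mapping to each record
Step 2: Count by status:
  'pending': 2 records × 8 = 16
  'returned': 1 records × 1 = 1
  'shipped': 5 records × 4 = 20
  'cancelled': 1 records × 6 = 6
  'delivered': 1 records × 3 = 3
Step 3: Sum all mapped values = 46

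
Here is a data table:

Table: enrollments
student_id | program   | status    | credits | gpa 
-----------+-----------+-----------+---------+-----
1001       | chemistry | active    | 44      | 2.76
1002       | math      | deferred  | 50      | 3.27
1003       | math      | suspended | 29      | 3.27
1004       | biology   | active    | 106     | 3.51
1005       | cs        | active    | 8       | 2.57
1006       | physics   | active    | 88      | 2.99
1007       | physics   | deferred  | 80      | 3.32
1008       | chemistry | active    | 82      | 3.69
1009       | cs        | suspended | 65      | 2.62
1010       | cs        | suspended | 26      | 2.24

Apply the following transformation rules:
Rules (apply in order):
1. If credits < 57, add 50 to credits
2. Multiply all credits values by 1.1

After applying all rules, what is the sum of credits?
910.8

Step 1: Apply Rule 1 - Add 50 to records with credits < 57
  - 5 records affected: 157 + (5 × 50) = 407
  - Unaffected records: 421
  - Sum after Rule 1: 828
Step 2: Apply Rule 2 - Multiply all by 1.1
  - 828 × 1.1 = 910.8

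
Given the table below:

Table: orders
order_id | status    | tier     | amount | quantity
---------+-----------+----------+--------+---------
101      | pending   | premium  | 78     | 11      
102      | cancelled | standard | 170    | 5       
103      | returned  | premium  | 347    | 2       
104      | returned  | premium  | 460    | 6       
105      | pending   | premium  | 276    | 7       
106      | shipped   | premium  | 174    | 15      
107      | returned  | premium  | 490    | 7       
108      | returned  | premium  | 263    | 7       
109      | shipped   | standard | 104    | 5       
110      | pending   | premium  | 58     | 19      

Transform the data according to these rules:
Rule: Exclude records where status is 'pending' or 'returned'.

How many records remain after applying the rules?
3

Step 1: Count records to exclude
  - 3 (pending) + 4 (returned) = 7 records
Step 2: Total records: 10
Step 3: Remaining = 10 - 7 = 3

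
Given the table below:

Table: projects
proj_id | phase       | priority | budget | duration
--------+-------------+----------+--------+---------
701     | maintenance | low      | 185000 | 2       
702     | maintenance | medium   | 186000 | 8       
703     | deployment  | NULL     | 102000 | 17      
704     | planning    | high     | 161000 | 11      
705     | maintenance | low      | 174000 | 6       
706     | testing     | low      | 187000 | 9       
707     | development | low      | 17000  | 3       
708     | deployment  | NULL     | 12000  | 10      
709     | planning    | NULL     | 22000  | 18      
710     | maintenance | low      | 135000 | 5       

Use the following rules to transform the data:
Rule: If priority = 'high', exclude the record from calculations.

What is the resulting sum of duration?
78

Step 1: Identify records where priority = 'high'
Step 2: The excluded records sum to 11
Step 3: Original total duration = 89
Step 4: Remaining total = 89 - 11 = 78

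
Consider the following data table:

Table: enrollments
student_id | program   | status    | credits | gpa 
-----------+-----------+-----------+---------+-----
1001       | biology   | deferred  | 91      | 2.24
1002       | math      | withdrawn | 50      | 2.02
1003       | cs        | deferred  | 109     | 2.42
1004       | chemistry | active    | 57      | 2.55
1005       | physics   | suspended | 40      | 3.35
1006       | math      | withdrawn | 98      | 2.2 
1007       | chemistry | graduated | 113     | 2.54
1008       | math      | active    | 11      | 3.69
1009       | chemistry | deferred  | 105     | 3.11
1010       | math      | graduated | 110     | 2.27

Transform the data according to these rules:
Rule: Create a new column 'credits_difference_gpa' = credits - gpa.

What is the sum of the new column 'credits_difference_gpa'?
757.61

Step 1: For each record, compute credits - gpa
Example calculations:
  91 - 2.24 = 88.76
  50 - 2.02 = 47.98
  109 - 2.42 = 106.58
  ...
Step 2: Sum all derived values
Step 3: Total = 757.61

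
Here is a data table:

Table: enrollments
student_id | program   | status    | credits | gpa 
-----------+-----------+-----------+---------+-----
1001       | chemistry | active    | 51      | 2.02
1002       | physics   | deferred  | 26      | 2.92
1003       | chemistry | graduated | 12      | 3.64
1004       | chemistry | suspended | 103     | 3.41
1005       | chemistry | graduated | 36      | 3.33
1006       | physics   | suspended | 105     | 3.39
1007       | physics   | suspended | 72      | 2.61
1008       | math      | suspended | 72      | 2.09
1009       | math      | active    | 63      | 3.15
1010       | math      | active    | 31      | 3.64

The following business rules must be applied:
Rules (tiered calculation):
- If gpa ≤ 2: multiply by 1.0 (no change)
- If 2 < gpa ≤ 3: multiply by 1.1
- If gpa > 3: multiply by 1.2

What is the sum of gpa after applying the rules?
35.28

Step 1: Tier 1 (gpa ≤ 2): 0 records, sum = 0 × 1.0 = 0.0
Step 2: Tier 2 (2 < gpa ≤ 3): 4 records, sum = 9.64 × 1.1 = 10.6
Step 3: Tier 3 (gpa > 3): 6 records, sum = 20.56 × 1.2 = 24.67
Step 4: Final sum = 0.0 + 10.6 + 24.67 = 35.28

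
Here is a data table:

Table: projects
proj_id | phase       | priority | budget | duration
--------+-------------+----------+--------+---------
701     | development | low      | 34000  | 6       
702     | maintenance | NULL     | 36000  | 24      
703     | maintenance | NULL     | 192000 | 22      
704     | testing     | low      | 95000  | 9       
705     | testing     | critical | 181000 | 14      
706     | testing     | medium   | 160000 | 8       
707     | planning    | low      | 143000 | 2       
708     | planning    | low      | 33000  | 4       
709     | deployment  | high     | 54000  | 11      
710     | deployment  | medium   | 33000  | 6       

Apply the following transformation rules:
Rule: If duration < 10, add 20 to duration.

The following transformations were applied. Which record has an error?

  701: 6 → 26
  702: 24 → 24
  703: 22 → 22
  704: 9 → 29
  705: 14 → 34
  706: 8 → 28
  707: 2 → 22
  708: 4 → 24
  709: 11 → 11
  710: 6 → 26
Record 705 has an error. The correct transformed value should be 14, not 34.

Step 1: Check each record against the rule
Step 2: Record 705 has duration = 14
Step 3: Since 14 >= 10, the bonus should not have been applied
Step 4: Correct value = 14, but claimed value = 34
Conclusion: Record 705 has the error.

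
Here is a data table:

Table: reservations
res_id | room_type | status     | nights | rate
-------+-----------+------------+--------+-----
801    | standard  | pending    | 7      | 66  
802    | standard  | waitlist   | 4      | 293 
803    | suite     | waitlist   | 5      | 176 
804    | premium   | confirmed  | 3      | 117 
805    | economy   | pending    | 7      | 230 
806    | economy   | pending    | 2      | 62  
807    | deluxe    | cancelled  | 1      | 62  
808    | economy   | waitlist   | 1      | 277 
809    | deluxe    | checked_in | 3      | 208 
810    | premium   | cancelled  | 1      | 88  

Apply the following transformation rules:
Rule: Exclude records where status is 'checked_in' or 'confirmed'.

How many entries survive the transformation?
8

Step 1: Count records to exclude
  - 1 (checked_in) + 1 (confirmed) = 2 records
Step 2: Total records: 10
Step 3: Remaining = 10 - 2 = 8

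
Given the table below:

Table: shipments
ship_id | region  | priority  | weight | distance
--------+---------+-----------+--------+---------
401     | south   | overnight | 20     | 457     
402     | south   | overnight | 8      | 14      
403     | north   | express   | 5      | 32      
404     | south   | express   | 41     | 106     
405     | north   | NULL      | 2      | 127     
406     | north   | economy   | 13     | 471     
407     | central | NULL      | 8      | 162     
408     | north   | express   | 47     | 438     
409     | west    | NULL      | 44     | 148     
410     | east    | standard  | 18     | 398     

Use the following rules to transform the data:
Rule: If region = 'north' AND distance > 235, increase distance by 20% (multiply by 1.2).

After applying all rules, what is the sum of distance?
2534.8

Step 1: Find records where region = 'north' AND distance > 235
Step 2: 2 records match, summing to 909
Step 3: After multiplier: 909 × 1.2 = 1090.8
Step 4: Unaffected records sum: 1444
Step 5: Final sum = 1090.8 + 1444 = 2534.8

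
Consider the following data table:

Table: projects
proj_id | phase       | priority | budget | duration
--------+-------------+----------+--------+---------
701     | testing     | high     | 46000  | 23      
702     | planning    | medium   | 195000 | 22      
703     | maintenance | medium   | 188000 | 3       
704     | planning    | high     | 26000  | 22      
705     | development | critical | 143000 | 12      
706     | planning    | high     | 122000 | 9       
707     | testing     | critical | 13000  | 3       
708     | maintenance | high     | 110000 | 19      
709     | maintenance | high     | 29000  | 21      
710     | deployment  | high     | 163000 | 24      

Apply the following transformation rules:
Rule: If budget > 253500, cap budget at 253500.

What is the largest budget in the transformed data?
195000

Step 1: Original maximum budget = 195000
Step 2: Check cap of 253500 against maximum
Step 3: No records exceed the cap (max 195000 <= cap 253500), so no capping applies
Step 4: Maximum after transformation = 195000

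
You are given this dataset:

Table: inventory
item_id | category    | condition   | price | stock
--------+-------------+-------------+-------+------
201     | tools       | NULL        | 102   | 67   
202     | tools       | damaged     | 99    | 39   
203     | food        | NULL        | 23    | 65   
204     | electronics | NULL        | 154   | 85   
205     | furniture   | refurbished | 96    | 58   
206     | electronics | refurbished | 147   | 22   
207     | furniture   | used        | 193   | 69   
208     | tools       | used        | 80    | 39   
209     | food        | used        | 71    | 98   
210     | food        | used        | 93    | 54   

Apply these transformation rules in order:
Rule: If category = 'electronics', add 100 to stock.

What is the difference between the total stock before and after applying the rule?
200

Step 1: Original sum of stock = 596
Step 2: 2 records have category = 'electronics'
Step 3: Each affected record changes by 100
Step 4: Total change = 2 × 100 = 200
Step 5: New sum = 596 + 200 = 796
Step 6: Difference = |796 - 596| = 200
        (Sum increased by 200)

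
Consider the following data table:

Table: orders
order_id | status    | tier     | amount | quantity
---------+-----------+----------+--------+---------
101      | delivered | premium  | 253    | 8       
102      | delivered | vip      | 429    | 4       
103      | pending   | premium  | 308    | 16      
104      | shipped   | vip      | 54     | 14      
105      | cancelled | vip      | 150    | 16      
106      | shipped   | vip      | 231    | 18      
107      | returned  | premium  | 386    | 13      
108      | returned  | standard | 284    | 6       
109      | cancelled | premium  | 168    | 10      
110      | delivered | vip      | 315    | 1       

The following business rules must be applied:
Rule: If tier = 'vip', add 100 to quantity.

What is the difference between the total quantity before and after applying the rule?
500

Step 1: Original sum of quantity = 106
Step 2: 5 records have tier = 'vip'
Step 3: Each affected record changes by 100
Step 4: Total change = 5 × 100 = 500
Step 5: New sum = 106 + 500 = 606
Step 6: Difference = |606 - 106| = 500
        (Sum increased by 500)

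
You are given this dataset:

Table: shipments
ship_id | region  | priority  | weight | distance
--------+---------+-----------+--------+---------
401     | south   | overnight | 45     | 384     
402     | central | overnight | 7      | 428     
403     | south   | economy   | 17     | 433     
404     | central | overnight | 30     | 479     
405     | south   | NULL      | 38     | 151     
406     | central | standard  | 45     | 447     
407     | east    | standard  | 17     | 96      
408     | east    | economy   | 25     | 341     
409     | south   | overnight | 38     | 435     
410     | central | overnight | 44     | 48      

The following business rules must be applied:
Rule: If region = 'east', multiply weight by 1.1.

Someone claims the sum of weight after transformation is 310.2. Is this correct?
Yes, the result is correct.

Step 1: Calculate the correct sum after transformation
Step 2: Apply multiplier 1.1 to records where region = 'east'
Step 3: Correct result = 310.2
Step 4: Claimed result = 310.2
Step 5: 310.2 = 310.2 ✓
Conclusion: The claimed result is correct.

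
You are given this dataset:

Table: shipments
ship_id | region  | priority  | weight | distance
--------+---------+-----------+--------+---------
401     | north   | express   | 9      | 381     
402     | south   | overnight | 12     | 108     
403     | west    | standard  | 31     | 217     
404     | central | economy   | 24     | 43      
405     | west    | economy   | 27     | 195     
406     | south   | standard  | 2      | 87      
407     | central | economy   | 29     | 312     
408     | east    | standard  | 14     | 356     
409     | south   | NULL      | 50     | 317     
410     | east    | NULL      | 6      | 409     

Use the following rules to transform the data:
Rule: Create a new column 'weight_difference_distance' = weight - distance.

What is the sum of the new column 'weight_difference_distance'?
-2221

Step 1: For each record, compute weight - distance
Example calculations:
  9 - 381 = -372
  12 - 108 = -96
  31 - 217 = -186
  ...
Step 2: Sum all derived values
Step 3: Total = -2221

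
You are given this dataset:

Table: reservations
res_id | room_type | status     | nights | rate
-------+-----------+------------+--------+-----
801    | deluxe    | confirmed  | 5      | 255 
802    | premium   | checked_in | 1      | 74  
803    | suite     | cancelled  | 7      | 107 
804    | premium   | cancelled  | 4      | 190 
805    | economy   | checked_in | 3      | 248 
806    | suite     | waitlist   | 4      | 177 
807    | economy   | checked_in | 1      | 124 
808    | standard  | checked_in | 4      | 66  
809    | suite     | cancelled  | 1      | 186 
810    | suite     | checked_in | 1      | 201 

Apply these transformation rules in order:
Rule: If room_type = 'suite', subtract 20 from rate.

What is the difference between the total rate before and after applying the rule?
80

Step 1: Original sum of rate = 1628
Step 2: 4 records have room_type = 'suite'
Step 3: Each affected record changes by -20
Step 4: Total change = 4 × -20 = -80
Step 5: New sum = 1628 + -80 = 1548
Step 6: Difference = |1548 - 1628| = 80
        (Sum decreased by 80)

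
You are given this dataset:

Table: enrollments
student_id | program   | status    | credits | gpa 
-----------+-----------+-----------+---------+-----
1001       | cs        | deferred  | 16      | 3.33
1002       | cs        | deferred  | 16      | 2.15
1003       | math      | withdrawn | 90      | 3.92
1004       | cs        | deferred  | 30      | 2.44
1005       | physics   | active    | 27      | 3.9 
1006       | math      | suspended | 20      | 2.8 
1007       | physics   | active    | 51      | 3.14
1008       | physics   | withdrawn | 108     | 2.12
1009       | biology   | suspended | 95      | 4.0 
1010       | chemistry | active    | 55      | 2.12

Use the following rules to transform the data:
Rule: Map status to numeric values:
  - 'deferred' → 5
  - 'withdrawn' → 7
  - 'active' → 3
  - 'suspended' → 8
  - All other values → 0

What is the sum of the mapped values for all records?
54

Step 1: Apply mapping to each record
Step 2: Count by status:
  'deferred': 3 records × 5 = 15
  'withdrawn': 2 records × 7 = 14
  'active': 3 records × 3 = 9
  'suspended': 2 records × 8 = 16
Step 3: Sum all mapped values = 54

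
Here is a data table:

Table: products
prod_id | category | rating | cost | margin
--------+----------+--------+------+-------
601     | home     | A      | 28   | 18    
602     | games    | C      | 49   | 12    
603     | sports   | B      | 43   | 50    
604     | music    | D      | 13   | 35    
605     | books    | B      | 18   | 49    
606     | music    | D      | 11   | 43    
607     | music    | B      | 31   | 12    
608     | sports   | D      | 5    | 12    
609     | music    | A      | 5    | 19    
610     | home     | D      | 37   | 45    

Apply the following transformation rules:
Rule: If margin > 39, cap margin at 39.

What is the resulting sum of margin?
264

Step 1: 4 records have margin > 39
Step 2: These records originally summed to 187
Step 3: After capping: 4 × 39 = 156
Step 4: Unaffected records sum: 108
Step 5: Final sum = 156 + 108 = 264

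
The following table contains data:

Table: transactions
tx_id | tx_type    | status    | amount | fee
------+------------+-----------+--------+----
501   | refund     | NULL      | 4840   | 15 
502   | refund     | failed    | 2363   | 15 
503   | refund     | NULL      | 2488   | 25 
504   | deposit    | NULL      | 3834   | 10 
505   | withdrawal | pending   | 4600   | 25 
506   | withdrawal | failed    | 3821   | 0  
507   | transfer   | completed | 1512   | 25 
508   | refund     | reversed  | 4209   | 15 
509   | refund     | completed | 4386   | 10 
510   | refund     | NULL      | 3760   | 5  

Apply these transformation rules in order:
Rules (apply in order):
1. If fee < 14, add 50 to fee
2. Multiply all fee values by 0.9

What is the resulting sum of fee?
310.5

Step 1: Apply Rule 1 - Add 50 to records with fee < 14
  - 4 records affected: 25 + (4 × 50) = 225
  - Unaffected records: 120
  - Sum after Rule 1: 345
Step 2: Apply Rule 2 - Multiply all by 0.9
  - 345 × 0.9 = 310.5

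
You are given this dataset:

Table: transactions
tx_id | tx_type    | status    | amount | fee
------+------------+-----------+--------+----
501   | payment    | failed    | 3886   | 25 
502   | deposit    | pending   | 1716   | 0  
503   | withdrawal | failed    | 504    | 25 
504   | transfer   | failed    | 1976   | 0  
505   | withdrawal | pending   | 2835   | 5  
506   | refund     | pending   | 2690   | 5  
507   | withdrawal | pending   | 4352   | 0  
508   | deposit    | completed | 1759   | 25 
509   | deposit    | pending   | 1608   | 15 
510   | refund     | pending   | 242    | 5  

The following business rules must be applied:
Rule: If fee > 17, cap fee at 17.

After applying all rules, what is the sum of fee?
81

Step 1: 3 records have fee > 17
Step 2: These records originally summed to 75
Step 3: After capping: 3 × 17 = 51
Step 4: Unaffected records sum: 30
Step 5: Final sum = 51 + 30 = 81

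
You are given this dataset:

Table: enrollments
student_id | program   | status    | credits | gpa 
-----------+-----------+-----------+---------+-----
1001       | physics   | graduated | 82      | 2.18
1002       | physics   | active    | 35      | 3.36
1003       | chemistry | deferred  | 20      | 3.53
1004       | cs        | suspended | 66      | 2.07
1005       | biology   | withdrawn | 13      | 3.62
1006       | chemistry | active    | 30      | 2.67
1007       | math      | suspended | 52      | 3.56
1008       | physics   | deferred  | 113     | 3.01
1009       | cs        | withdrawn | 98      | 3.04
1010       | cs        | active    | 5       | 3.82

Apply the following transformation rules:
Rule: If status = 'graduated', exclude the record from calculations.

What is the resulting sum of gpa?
28.68

Step 1: Identify records where status = 'graduated'
Step 2: The excluded records sum to 2.18
Step 3: Original total gpa = 30.86
Step 4: Remaining total = 30.86 - 2.18 = 28.68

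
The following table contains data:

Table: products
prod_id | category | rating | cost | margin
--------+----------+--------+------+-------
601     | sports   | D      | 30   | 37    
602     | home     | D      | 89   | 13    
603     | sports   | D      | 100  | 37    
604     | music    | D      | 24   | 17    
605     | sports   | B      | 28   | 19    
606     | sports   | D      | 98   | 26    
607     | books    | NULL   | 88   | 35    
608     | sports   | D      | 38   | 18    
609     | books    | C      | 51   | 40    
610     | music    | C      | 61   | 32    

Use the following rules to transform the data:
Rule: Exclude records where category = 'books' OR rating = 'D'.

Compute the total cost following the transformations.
89

Step 1: Find records where category = 'books' OR rating = 'D'
Step 2: 8 records match, summing to 518
Step 3: Original sum: 607
Step 4: Remaining sum = 607 - 518 = 89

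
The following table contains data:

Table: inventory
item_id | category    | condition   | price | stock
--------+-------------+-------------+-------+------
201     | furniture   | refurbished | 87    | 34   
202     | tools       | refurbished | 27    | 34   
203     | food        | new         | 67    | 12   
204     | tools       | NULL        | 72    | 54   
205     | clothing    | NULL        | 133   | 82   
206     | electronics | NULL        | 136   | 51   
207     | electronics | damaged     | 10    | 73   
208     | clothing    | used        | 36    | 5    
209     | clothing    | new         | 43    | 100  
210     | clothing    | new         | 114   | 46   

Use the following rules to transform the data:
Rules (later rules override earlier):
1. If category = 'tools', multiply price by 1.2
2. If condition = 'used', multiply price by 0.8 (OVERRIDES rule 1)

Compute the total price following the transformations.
737.6

Step 1: Rule 2 takes priority for records with condition = 'used'
  - 1 records: 36 × 0.8 = 28.8
Step 2: Rule 1 applies to remaining records with category = 'tools'
  - 2 records: 99 × 1.2 = 118.8
Step 3: Other records unchanged: 590
Step 4: Final sum = 28.8 + 118.8 + 590 = 737.6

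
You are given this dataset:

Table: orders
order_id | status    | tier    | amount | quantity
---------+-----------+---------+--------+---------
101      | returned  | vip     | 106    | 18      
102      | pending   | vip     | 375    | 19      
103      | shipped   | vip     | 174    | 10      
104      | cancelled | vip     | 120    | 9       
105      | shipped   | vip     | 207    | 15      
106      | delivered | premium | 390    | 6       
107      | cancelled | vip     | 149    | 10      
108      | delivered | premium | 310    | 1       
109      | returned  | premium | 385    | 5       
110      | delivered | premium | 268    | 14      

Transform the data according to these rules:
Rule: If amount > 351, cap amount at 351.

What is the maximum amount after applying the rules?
351

Step 1: Original maximum amount = 390
Step 2: Apply cap at 351
Step 3: 3 records had amount > 351 and were capped
Step 4: Maximum after transformation = 351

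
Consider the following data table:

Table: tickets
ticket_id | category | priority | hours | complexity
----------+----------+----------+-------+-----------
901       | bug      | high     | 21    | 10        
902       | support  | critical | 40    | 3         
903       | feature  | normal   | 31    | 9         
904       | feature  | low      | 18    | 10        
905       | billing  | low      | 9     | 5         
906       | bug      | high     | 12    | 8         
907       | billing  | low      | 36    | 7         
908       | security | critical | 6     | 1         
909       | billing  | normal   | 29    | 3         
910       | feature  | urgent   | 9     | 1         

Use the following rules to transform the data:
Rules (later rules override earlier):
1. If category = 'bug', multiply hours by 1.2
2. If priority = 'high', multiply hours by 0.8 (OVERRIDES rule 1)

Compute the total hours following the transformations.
204.4

Step 1: Rule 2 takes priority for records with priority = 'high'
  - 2 records: 33 × 0.8 = 26.4
Step 2: Rule 1 applies to remaining records with category = 'bug'
  - 0 records: 0 × 1.2 = 0.0
Step 3: Other records unchanged: 178
Step 4: Final sum = 26.4 + 0.0 + 178 = 204.4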